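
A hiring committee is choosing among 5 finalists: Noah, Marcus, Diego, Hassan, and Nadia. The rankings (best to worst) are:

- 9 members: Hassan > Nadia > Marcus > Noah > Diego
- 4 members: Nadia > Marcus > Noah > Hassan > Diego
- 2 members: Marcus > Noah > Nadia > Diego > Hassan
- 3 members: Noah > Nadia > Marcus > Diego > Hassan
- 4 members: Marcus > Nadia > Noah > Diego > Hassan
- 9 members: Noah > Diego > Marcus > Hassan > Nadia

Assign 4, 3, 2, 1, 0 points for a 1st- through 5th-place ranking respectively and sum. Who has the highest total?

Noah

Noah: 9·1 + 4·2 + 2·3 + 3·4 + 4·2 + 9·4 = 79
Marcus: 9·2 + 4·3 + 2·4 + 3·2 + 4·4 + 9·2 = 78
Diego: 9·0 + 4·0 + 2·1 + 3·1 + 4·1 + 9·3 = 36
Hassan: 9·4 + 4·1 + 2·0 + 3·0 + 4·0 + 9·1 = 49
Nadia: 9·3 + 4·4 + 2·2 + 3·3 + 4·3 + 9·0 = 68
Noah has the highest Borda score (79).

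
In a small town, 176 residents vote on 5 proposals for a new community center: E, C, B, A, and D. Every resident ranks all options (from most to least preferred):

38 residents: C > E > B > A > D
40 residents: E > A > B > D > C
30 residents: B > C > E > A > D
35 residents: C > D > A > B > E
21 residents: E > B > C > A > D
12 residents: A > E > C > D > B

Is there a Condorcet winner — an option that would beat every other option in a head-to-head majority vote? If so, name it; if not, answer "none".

Checking pairwise contests:
C beats E 103–73.
B beats C 91–85.
E beats B 111–65.
E beats A 129–47.
E beats D 141–35.
Every option loses at least one head-to-head, so there is no Condorcet winner.

none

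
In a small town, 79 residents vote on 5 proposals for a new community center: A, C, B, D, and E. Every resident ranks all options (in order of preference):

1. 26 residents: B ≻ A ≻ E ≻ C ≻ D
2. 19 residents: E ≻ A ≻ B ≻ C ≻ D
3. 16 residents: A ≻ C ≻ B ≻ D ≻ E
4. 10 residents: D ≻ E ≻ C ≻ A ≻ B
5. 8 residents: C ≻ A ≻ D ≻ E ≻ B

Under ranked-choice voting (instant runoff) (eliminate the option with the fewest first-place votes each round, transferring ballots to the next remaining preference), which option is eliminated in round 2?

D

Round 1: A 16, C 8, B 26, D 10, E 19. Eliminate C.
Round 2: A 24, B 26, D 10, E 19. Eliminate D.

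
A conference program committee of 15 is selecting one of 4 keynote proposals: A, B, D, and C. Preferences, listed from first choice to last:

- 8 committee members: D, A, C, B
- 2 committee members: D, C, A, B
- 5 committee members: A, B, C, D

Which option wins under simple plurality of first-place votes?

D

First-place votes: A 5, B 0, D 10, C 0.
D has the most first-place votes.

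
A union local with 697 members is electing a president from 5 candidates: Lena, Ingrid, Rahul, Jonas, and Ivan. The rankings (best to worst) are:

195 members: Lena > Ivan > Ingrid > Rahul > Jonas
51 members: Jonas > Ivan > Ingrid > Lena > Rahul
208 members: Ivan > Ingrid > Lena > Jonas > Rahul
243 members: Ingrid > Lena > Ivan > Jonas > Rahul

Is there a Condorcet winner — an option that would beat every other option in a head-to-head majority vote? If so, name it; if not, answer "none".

Checking pairwise contests:
Ingrid beats Lena 502–195.
Ivan beats Ingrid 454–243.
Lena beats Rahul 697–0.
Lena beats Jonas 646–51.
Lena beats Ivan 438–259.
Every option loses at least one head-to-head, so there is no Condorcet winner.

none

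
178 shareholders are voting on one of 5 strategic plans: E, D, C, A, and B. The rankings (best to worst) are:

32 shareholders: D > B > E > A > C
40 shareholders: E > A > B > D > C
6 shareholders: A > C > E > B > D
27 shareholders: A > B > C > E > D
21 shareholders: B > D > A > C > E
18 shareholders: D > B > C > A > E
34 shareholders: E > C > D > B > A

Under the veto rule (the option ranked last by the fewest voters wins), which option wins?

B

Last-place votes: E 39, D 33, C 72, A 34, B 0.
B is ranked last by the fewest voters, so B wins.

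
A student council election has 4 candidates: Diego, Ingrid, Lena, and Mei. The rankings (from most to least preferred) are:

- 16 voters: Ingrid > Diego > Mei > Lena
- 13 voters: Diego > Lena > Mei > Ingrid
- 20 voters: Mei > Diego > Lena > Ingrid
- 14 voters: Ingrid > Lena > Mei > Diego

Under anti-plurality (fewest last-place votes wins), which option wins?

Mei

Last-place votes: Diego 14, Ingrid 33, Lena 16, Mei 0.
Mei is ranked last by the fewest voters, so Mei wins.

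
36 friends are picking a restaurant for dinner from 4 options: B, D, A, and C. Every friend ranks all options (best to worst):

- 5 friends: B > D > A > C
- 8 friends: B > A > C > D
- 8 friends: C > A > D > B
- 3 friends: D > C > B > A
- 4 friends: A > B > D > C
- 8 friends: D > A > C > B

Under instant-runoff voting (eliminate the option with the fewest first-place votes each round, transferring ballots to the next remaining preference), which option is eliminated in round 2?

Round 1: B 13, D 11, A 4, C 8. Eliminate A.
Round 2: B 17, D 11, C 8. Eliminate C.

C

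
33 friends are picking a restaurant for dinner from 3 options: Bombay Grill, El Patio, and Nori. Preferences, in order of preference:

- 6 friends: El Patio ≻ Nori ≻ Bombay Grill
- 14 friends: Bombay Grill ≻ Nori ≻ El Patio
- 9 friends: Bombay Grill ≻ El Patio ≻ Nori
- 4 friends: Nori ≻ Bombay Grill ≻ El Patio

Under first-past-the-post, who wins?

Bombay Grill

First-place votes: Bombay Grill 23, El Patio 6, Nori 4.
Bombay Grill has the most first-place votes.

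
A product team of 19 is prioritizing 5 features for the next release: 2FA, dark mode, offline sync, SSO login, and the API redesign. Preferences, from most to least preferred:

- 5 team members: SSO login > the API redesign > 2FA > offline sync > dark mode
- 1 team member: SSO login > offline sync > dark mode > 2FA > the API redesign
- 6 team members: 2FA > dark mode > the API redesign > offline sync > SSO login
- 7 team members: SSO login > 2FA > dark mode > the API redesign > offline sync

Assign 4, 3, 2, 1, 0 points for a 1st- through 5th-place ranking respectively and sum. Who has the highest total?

2FA

2FA: 5·2 + 1·1 + 6·4 + 7·3 = 56
dark mode: 5·0 + 1·2 + 6·3 + 7·2 = 34
offline sync: 5·1 + 1·3 + 6·1 + 7·0 = 14
SSO login: 5·4 + 1·4 + 6·0 + 7·4 = 52
the API redesign: 5·3 + 1·0 + 6·2 + 7·1 = 34
2FA has the highest Borda score (56).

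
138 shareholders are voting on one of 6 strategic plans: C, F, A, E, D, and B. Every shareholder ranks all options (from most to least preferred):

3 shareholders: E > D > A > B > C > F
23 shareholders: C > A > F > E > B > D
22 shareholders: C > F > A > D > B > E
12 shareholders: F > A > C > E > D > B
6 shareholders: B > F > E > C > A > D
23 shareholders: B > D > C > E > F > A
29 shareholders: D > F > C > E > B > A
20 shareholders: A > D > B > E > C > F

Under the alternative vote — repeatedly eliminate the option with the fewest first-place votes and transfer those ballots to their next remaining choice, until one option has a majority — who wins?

Round 1: C 45, F 12, A 20, E 3, D 29, B 29. Eliminate E.
Round 2: C 45, F 12, A 20, D 32, B 29. Eliminate F.
Round 3: C 45, A 32, D 32, B 29. Eliminate B.
Round 4: C 51, A 32, D 55. Eliminate A.
Round 5: C 63, D 75. D has a majority.

D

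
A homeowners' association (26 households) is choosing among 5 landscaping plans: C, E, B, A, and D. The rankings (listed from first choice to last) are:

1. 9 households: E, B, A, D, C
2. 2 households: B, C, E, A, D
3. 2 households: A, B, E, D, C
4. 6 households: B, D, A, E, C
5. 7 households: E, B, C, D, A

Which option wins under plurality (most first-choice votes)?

E

First-place votes: C 0, E 16, B 8, A 2, D 0.
E has the most first-place votes.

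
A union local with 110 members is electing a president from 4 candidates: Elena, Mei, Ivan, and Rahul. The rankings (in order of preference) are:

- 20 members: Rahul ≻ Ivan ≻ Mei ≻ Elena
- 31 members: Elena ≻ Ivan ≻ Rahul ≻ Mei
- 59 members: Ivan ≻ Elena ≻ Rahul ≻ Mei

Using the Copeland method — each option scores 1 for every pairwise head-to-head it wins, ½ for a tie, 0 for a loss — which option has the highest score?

Elena: beats Mei and Rahul; loses to Ivan → score 2.
Mei: loses to Elena, Ivan, and Rahul → score 0.
Ivan: beats Elena, Mei, and Rahul → score 3.
Rahul: beats Mei; loses to Elena and Ivan → score 1.
Ivan has the best pairwise record.

Ivan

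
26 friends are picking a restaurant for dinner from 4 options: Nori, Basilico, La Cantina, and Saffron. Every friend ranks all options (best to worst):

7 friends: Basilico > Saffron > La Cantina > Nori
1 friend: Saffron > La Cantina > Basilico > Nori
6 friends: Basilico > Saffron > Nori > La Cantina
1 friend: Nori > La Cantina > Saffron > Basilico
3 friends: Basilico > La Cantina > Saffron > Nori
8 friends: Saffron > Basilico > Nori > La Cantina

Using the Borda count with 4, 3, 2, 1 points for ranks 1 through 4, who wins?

Nori: 7·1 + 1·1 + 6·2 + 1·4 + 3·1 + 8·2 = 43
Basilico: 7·4 + 1·2 + 6·4 + 1·1 + 3·4 + 8·3 = 91
La Cantina: 7·2 + 1·3 + 6·1 + 1·3 + 3·3 + 8·1 = 43
Saffron: 7·3 + 1·4 + 6·3 + 1·2 + 3·2 + 8·4 = 83
Basilico has the highest Borda score (91).

Basilico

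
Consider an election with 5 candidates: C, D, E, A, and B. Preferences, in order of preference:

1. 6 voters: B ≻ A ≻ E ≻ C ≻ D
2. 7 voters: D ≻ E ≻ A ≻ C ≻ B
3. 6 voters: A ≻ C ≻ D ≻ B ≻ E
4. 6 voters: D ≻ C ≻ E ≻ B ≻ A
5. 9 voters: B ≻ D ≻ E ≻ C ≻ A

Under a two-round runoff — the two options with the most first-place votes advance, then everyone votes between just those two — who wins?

D

Round 1 first-place votes: C 0, D 13, E 0, A 6, B 15.
B and D advance.
Runoff: B is preferred to D by 15 voters; D by 19.
D wins the runoff.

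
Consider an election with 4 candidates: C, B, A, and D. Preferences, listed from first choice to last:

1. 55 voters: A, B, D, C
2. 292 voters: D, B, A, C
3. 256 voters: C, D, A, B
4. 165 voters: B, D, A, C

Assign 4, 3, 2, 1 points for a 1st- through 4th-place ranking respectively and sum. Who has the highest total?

D

C: 55·1 + 292·1 + 256·4 + 165·1 = 1536
B: 55·3 + 292·3 + 256·1 + 165·4 = 1957
A: 55·4 + 292·2 + 256·2 + 165·2 = 1646
D: 55·2 + 292·4 + 256·3 + 165·3 = 2541
D has the highest Borda score (2541).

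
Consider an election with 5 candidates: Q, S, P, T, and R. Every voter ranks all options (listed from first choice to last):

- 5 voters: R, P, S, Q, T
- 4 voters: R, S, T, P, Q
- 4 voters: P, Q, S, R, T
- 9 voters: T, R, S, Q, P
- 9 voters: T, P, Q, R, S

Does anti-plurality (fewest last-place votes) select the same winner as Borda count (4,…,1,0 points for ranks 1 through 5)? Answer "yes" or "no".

Anti-plurality — last-place votes: Q 4, S 9, P 9, T 9, R 0. Winner: R.
Borda — scores: Q 44, S 48, P 62, T 80, R 76. Winner: T.
The two methods disagree.

no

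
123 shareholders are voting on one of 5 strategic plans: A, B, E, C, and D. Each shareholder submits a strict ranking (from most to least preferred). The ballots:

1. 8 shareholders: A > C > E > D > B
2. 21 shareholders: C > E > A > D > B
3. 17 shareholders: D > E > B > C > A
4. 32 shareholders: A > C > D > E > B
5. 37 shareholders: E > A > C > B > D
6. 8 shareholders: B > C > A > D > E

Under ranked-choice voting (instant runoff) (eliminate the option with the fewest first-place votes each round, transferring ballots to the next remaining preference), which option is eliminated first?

Round 1: A 40, B 8, E 37, C 21, D 17. Eliminate B.

B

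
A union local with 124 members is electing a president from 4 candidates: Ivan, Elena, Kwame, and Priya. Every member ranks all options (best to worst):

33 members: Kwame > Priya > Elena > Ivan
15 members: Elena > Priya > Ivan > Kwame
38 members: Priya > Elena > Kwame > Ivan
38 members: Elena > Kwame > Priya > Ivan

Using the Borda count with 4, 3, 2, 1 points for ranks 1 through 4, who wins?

Ivan: 33·1 + 15·2 + 38·1 + 38·1 = 139
Elena: 33·2 + 15·4 + 38·3 + 38·4 = 392
Kwame: 33·4 + 15·1 + 38·2 + 38·3 = 337
Priya: 33·3 + 15·3 + 38·4 + 38·2 = 372
Elena has the highest Borda score (392).

Elena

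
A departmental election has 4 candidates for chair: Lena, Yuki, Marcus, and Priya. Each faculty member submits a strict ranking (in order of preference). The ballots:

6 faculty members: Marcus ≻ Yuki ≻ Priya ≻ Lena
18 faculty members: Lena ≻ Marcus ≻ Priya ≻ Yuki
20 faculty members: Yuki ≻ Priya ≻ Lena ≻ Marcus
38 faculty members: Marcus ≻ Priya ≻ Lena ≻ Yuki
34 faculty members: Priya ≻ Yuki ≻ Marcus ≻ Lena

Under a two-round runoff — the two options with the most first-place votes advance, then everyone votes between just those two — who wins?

Marcus

Round 1 first-place votes: Lena 18, Yuki 20, Marcus 44, Priya 34.
Marcus and Priya advance.
Runoff: Marcus is preferred to Priya by 62 voters; Priya by 54.
Marcus wins the runoff.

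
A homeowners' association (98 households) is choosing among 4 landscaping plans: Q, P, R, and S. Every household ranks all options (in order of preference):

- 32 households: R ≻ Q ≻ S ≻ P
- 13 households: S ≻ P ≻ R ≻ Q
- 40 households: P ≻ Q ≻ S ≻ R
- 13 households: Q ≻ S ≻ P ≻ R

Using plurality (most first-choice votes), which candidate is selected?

P

First-place votes: Q 13, P 40, R 32, S 13.
P has the most first-place votes.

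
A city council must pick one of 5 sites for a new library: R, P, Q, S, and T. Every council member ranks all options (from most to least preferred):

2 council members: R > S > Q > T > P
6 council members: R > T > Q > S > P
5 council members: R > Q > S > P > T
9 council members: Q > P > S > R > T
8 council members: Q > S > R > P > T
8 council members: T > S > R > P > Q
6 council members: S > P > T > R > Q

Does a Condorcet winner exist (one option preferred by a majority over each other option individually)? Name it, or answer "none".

Checking pairwise contests:
S beats R 31–13.
R beats P 29–15.
R beats Q 27–17.
Q beats S 28–16.
R beats T 30–14.
Every option loses at least one head-to-head, so there is no Condorcet winner.

none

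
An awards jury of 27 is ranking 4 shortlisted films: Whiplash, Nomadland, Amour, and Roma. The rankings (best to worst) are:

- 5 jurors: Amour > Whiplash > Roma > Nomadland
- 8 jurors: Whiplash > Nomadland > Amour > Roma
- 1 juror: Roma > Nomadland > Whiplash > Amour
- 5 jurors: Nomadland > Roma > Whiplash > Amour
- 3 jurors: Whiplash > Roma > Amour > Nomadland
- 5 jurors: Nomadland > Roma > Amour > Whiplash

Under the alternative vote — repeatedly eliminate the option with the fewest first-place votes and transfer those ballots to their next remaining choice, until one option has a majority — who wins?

Whiplash

Round 1: Whiplash 11, Nomadland 10, Amour 5, Roma 1. Eliminate Roma.
Round 2: Whiplash 11, Nomadland 11, Amour 5. Eliminate Amour.
Round 3: Whiplash 16, Nomadland 11. Whiplash has a majority.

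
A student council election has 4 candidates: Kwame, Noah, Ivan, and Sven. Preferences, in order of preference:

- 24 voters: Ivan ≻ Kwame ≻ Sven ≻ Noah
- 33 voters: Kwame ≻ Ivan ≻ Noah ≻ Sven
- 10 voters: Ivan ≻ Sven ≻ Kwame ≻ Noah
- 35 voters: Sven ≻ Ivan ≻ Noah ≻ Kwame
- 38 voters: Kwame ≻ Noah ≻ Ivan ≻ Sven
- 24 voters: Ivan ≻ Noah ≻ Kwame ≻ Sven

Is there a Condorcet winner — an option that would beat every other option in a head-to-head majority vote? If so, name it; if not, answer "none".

Ivan vs Kwame: 93–71 for Ivan.
Ivan vs Noah: 126–38 for Ivan.
Ivan vs Sven: 129–35 for Ivan.
Ivan beats every other option head-to-head.

Ivan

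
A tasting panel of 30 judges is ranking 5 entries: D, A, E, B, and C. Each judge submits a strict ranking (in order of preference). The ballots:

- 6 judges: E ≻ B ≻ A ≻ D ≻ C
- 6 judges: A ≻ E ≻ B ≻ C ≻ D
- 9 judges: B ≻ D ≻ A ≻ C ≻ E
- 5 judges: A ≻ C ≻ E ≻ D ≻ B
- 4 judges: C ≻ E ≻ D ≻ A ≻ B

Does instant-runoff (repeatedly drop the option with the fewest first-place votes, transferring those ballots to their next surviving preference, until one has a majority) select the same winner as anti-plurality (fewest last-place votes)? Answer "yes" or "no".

yes

Instant-runoff — R1 D 0, A 11, E 6, B 9, C 4 (D out); R2 A 11, E 6, B 9, C 4 (C out); R3 A 11, E 10, B 9 (B out); R4 A 20, E 10 (A winner). Winner: A.
Anti-plurality — last-place votes: D 6, A 0, E 9, B 9, C 6. Winner: A.
The two methods agree.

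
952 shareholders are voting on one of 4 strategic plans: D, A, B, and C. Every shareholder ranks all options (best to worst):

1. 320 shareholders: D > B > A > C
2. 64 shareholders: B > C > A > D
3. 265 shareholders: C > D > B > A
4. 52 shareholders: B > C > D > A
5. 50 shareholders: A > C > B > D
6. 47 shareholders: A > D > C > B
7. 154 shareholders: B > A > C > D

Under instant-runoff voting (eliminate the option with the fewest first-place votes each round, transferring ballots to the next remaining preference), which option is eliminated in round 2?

B

Round 1: D 320, A 97, B 270, C 265. Eliminate A.
Round 2: D 367, B 270, C 315. Eliminate B.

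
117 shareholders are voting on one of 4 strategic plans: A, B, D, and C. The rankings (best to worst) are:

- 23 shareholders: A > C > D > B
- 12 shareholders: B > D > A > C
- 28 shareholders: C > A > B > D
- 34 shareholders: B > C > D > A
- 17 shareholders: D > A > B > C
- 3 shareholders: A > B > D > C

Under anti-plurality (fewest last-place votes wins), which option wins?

Last-place votes: A 34, B 23, D 28, C 32.
B is ranked last by the fewest voters, so B wins.

B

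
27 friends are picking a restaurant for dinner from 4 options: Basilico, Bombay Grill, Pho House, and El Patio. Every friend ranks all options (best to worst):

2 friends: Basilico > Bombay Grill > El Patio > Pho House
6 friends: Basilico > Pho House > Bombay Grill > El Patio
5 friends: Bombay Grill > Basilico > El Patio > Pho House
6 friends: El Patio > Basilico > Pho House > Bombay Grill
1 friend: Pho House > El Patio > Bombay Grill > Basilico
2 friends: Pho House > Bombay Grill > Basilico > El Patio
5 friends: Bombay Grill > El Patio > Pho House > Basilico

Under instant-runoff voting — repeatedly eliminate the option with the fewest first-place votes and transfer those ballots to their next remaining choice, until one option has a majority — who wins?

Round 1: Basilico 8, Bombay Grill 10, Pho House 3, El Patio 6. Eliminate Pho House.
Round 2: Basilico 8, Bombay Grill 12, El Patio 7. Eliminate El Patio.
Round 3: Basilico 14, Bombay Grill 13. Basilico has a majority.

Basilico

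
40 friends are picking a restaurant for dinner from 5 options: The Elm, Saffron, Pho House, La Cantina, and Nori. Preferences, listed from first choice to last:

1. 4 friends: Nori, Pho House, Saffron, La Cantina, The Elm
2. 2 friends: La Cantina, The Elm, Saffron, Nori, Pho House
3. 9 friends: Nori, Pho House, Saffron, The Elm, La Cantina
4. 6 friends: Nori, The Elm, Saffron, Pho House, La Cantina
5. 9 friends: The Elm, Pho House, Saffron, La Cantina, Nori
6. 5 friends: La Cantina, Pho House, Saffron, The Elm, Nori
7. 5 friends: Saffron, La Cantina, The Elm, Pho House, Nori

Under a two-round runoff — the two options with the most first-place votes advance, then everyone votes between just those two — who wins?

The Elm

Round 1 first-place votes: The Elm 9, Saffron 5, Pho House 0, La Cantina 7, Nori 19.
Nori and The Elm advance.
Runoff: Nori is preferred to The Elm by 19 voters; The Elm by 21.
The Elm wins the runoff.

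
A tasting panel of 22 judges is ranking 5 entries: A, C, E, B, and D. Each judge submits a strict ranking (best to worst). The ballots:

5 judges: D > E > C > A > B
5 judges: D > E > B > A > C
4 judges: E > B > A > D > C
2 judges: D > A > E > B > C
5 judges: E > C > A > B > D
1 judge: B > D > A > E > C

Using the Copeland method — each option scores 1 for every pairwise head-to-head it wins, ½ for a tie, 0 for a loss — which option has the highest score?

A: beats C and B; loses to E and D → score 2.
C: loses to A, E, B, and D → score 0.
E: beats A, C, and B; loses to D → score 3.
B: beats C; loses to A, E, and D → score 1.
D: beats A, C, E, and B → score 4.
D has the best pairwise record.

D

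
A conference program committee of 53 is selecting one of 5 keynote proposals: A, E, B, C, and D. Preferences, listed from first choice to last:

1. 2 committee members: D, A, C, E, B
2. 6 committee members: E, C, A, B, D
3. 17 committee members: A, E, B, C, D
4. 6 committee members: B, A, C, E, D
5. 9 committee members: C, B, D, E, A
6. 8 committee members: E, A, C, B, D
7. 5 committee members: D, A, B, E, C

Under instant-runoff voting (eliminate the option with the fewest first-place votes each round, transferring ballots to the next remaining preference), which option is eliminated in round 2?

Round 1: A 17, E 14, B 6, C 9, D 7. Eliminate B.
Round 2: A 23, E 14, C 9, D 7. Eliminate D.

D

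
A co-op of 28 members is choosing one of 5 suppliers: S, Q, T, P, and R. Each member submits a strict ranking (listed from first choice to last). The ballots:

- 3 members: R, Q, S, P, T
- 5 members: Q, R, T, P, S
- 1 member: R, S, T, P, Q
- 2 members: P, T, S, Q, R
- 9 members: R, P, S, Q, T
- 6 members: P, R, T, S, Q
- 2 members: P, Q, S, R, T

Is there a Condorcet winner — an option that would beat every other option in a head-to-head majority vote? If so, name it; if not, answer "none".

R vs S: 24–4 for R.
R vs Q: 19–9 for R.
R vs T: 26–2 for R.
R vs P: 18–10 for R.
R beats every other option head-to-head.

R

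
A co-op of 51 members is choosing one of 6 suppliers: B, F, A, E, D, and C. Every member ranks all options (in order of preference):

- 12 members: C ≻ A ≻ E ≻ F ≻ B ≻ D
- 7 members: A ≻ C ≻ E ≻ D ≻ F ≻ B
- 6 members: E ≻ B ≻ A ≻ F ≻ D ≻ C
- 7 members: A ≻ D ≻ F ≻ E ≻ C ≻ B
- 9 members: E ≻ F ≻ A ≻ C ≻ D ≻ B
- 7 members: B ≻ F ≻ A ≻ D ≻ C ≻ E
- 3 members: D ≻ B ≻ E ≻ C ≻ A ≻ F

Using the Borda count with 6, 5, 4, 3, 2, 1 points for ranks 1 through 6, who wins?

B: 12·2 + 7·1 + 6·5 + 7·1 + 9·1 + 7·6 + 3·5 = 134
F: 12·3 + 7·2 + 6·3 + 7·4 + 9·5 + 7·5 + 3·1 = 179
A: 12·5 + 7·6 + 6·4 + 7·6 + 9·4 + 7·4 + 3·2 = 238
E: 12·4 + 7·4 + 6·6 + 7·3 + 9·6 + 7·1 + 3·4 = 206
D: 12·1 + 7·3 + 6·2 + 7·5 + 9·2 + 7·3 + 3·6 = 137
C: 12·6 + 7·5 + 6·1 + 7·2 + 9·3 + 7·2 + 3·3 = 177
A has the highest Borda score (238).

A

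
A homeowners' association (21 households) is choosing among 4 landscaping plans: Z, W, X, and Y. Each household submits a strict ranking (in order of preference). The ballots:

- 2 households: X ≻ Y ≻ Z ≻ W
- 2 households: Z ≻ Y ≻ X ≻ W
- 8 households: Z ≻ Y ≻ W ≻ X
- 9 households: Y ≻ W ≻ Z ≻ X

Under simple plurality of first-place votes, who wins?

First-place votes: Z 10, W 0, X 2, Y 9.
Z has the most first-place votes.

Z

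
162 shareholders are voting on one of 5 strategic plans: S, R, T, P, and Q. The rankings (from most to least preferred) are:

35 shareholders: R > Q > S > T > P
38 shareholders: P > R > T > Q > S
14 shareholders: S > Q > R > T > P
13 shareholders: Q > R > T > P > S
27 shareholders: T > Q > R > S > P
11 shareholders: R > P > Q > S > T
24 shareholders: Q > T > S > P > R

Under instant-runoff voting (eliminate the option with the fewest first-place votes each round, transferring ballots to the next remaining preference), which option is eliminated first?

Round 1: S 14, R 46, T 27, P 38, Q 37. Eliminate S.

S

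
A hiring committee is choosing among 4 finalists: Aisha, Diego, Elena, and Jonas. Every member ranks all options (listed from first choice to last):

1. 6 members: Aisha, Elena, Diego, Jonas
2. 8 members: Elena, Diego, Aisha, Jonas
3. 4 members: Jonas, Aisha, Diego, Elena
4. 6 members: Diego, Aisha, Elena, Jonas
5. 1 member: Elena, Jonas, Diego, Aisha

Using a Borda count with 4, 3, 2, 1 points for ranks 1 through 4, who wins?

Aisha

Aisha: 6·4 + 8·2 + 4·3 + 6·3 + 1·1 = 71
Diego: 6·2 + 8·3 + 4·2 + 6·4 + 1·2 = 70
Elena: 6·3 + 8·4 + 4·1 + 6·2 + 1·4 = 70
Jonas: 6·1 + 8·1 + 4·4 + 6·1 + 1·3 = 39
Aisha has the highest Borda score (71).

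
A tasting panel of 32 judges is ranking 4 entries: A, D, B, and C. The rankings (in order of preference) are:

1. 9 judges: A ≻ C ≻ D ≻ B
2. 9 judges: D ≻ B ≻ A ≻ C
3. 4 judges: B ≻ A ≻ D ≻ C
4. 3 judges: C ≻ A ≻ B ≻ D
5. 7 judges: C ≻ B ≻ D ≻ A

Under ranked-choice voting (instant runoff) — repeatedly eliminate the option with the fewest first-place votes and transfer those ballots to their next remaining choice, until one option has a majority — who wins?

Round 1: A 9, D 9, B 4, C 10. Eliminate B.
Round 2: A 13, D 9, C 10. Eliminate D.
Round 3: A 22, C 10. A has a majority.

A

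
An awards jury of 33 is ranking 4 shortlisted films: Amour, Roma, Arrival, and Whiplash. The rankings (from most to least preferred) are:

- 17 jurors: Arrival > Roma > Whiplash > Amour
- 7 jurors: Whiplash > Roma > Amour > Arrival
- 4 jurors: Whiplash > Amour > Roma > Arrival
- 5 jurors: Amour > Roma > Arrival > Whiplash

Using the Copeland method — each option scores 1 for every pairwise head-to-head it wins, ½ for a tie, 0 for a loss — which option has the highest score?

Arrival

Amour: loses to Roma, Arrival, and Whiplash → score 0.
Roma: beats Amour and Whiplash; loses to Arrival → score 2.
Arrival: beats Amour, Roma, and Whiplash → score 3.
Whiplash: beats Amour; loses to Roma and Arrival → score 1.
Arrival has the best pairwise record.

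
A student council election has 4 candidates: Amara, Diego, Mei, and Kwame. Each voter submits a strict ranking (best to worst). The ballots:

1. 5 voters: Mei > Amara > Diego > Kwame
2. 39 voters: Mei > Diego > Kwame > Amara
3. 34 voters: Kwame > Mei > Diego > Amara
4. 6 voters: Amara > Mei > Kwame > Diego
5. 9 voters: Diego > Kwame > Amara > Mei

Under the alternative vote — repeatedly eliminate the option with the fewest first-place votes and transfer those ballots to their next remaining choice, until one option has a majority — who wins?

Mei

Round 1: Amara 6, Diego 9, Mei 44, Kwame 34. Eliminate Amara.
Round 2: Diego 9, Mei 50, Kwame 34. Mei has a majority.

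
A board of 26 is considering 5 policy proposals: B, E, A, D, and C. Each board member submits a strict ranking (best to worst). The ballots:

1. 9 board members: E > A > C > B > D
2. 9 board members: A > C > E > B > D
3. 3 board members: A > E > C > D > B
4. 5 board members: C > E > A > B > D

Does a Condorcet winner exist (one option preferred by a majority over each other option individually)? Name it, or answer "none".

none

Checking pairwise contests:
E beats B 26–0.
C beats E 14–12.
E beats A 14–12.
B beats D 23–3.
A beats C 21–5.
Every option loses at least one head-to-head, so there is no Condorcet winner.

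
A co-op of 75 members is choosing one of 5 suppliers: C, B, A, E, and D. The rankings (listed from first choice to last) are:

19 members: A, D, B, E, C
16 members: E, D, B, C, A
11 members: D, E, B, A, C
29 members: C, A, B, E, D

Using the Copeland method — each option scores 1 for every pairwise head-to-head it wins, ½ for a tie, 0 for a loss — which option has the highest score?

C: beats A; loses to B, E, and D → score 1.
B: beats C and E; loses to A and D → score 2.
A: beats B, E, and D; loses to C → score 3.
E: beats C and D; loses to B and A → score 2.
D: beats C and B; loses to A and E → score 2.
A has the best pairwise record.

A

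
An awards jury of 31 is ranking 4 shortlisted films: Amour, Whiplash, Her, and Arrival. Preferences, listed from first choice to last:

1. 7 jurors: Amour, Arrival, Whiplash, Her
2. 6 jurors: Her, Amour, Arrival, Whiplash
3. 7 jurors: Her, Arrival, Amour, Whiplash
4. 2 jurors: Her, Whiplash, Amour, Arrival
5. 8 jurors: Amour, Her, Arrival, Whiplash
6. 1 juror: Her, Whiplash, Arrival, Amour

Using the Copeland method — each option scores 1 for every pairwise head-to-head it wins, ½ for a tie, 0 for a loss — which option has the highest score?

Amour: beats Whiplash and Arrival; loses to Her → score 2.
Whiplash: loses to Amour, Her, and Arrival → score 0.
Her: beats Amour, Whiplash, and Arrival → score 3.
Arrival: beats Whiplash; loses to Amour and Her → score 1.
Her has the best pairwise record.

Her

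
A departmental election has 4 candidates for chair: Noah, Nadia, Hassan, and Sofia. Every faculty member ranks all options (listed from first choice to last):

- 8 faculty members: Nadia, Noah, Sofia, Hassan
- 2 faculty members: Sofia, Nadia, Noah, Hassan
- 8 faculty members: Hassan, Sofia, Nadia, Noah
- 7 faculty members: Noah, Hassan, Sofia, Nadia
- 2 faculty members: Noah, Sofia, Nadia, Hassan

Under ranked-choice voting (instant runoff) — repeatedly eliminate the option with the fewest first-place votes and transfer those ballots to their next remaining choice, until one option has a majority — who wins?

Round 1: Noah 9, Nadia 8, Hassan 8, Sofia 2. Eliminate Sofia.
Round 2: Noah 9, Nadia 10, Hassan 8. Eliminate Hassan.
Round 3: Noah 9, Nadia 18. Nadia has a majority.

Nadia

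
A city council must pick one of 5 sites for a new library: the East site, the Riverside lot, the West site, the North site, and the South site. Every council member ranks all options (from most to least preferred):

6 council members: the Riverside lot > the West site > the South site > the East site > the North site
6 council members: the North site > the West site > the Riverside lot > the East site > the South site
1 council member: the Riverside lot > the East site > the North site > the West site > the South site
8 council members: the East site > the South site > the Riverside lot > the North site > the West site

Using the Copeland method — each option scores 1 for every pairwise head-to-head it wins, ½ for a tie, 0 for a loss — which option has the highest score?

the Riverside lot

the East site: beats the North site and the South site; loses to the Riverside lot and the West site → score 2.
the Riverside lot: beats the East site, the West site, the North site, and the South site → score 4.
the West site: beats the East site and the South site; loses to the Riverside lot and the North site → score 2.
the North site: beats the West site; loses to the East site, the Riverside lot, and the South site → score 1.
the South site: beats the North site; loses to the East site, the Riverside lot, and the West site → score 1.
the Riverside lot has the best pairwise record.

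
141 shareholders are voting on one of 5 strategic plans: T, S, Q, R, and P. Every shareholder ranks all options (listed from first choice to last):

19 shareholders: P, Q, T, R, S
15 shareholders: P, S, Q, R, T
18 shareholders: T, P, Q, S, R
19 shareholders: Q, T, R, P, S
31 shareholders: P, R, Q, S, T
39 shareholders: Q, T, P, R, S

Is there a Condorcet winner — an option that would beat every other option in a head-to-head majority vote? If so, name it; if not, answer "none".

Checking pairwise contests:
Q beats T 123–18.
T beats S 95–46.
P beats Q 83–58.
T beats R 95–46.
T beats P 76–65.
Every option loses at least one head-to-head, so there is no Condorcet winner.

none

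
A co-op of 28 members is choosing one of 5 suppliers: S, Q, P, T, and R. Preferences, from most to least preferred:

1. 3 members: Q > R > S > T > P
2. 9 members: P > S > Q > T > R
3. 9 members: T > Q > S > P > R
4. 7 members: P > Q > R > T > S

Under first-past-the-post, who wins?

P

First-place votes: S 0, Q 3, P 16, T 9, R 0.
P has the most first-place votes.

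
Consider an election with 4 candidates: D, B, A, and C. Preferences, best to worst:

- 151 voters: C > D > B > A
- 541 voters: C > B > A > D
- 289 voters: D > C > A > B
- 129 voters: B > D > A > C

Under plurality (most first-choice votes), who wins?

First-place votes: D 289, B 129, A 0, C 692.
C has the most first-place votes.

C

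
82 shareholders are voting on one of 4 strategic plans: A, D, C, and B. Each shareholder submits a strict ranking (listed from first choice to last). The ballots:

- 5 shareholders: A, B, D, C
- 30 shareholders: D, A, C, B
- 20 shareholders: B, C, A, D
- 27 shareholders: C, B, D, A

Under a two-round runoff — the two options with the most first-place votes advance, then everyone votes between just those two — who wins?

C

Round 1 first-place votes: A 5, D 30, C 27, B 20.
D and C advance.
Runoff: D is preferred to C by 35 voters; C by 47.
C wins the runoff.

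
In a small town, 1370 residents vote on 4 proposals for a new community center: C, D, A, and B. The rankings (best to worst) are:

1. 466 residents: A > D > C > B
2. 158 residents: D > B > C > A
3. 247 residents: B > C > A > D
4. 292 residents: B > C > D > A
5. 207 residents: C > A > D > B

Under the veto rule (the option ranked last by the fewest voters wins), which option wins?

C

Last-place votes: C 0, D 247, A 450, B 673.
C is ranked last by the fewest voters, so C wins.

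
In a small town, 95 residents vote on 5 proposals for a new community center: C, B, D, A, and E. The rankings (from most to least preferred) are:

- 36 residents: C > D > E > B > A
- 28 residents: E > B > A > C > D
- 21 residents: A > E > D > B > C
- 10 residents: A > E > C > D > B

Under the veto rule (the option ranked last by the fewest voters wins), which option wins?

Last-place votes: C 21, B 10, D 28, A 36, E 0.
E is ranked last by the fewest voters, so E wins.

E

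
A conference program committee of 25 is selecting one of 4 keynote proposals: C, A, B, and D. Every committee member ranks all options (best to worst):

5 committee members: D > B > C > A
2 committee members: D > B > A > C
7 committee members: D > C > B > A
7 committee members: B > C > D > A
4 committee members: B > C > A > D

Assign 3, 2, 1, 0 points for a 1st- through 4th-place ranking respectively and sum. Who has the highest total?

C: 5·1 + 2·0 + 7·2 + 7·2 + 4·2 = 41
A: 5·0 + 2·1 + 7·0 + 7·0 + 4·1 = 6
B: 5·2 + 2·2 + 7·1 + 7·3 + 4·3 = 54
D: 5·3 + 2·3 + 7·3 + 7·1 + 4·0 = 49
B has the highest Borda score (54).

B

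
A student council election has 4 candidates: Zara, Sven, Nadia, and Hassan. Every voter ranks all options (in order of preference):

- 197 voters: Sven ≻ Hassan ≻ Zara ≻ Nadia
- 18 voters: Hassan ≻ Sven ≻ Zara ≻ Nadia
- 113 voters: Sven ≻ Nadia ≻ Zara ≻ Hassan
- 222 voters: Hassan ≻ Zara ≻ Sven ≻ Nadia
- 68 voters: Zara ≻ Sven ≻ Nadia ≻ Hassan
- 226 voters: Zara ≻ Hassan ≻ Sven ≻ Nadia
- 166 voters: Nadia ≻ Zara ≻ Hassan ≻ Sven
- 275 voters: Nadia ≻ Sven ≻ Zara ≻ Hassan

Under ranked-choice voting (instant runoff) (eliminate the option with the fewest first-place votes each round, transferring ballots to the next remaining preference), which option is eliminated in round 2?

Sven

Round 1: Zara 294, Sven 310, Nadia 441, Hassan 240. Eliminate Hassan.
Round 2: Zara 516, Sven 328, Nadia 441. Eliminate Sven.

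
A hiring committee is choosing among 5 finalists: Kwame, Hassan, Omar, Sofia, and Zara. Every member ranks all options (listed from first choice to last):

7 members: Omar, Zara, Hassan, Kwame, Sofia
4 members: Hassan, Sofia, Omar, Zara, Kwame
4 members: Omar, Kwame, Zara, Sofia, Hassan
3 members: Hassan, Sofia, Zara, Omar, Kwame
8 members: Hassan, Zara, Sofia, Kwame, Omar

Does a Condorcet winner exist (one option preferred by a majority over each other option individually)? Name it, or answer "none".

Hassan

Hassan vs Kwame: 22–4 for Hassan.
Hassan vs Omar: 15–11 for Hassan.
Hassan vs Sofia: 22–4 for Hassan.
Hassan vs Zara: 15–11 for Hassan.
Hassan beats every other option head-to-head.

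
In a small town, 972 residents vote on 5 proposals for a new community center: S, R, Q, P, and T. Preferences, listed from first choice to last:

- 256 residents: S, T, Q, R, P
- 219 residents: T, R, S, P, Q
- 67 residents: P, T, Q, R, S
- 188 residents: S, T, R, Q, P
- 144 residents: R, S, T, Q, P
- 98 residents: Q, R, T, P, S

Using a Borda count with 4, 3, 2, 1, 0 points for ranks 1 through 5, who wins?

T

S: 256·4 + 219·2 + 67·0 + 188·4 + 144·3 + 98·0 = 2646
R: 256·1 + 219·3 + 67·1 + 188·2 + 144·4 + 98·3 = 2226
Q: 256·2 + 219·0 + 67·2 + 188·1 + 144·1 + 98·4 = 1370
P: 256·0 + 219·1 + 67·4 + 188·0 + 144·0 + 98·1 = 585
T: 256·3 + 219·4 + 67·3 + 188·3 + 144·2 + 98·2 = 2893
T has the highest Borda score (2893).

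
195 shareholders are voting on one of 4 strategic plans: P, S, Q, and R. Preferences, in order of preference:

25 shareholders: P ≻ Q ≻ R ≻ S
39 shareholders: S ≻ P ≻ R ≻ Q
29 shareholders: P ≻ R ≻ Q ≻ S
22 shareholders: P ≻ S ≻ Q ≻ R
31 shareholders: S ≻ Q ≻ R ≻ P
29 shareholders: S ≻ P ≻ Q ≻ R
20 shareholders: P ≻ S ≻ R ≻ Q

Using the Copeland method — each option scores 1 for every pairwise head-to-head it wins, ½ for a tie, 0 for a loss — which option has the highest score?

P: beats Q and R; loses to S → score 2.
S: beats P, Q, and R → score 3.
Q: beats R; loses to P and S → score 1.
R: loses to P, S, and Q → score 0.
S has the best pairwise record.

S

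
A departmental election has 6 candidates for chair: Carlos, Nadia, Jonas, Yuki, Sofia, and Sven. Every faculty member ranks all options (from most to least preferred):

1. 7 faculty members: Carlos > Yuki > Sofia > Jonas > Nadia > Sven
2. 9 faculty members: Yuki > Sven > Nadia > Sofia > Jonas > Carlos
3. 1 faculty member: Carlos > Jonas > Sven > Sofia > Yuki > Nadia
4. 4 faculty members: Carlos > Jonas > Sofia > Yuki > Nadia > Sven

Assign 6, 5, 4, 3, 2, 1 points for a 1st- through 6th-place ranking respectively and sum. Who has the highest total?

Yuki

Carlos: 7·6 + 9·1 + 1·6 + 4·6 = 81
Nadia: 7·2 + 9·4 + 1·1 + 4·2 = 59
Jonas: 7·3 + 9·2 + 1·5 + 4·5 = 64
Yuki: 7·5 + 9·6 + 1·2 + 4·3 = 103
Sofia: 7·4 + 9·3 + 1·3 + 4·4 = 74
Sven: 7·1 + 9·5 + 1·4 + 4·1 = 60
Yuki has the highest Borda score (103).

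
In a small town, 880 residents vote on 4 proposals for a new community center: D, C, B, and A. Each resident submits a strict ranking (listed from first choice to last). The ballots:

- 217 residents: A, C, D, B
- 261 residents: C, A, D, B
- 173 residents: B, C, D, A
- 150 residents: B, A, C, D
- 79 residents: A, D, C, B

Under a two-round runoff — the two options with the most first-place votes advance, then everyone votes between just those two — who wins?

A

Round 1 first-place votes: D 0, C 261, B 323, A 296.
B and A advance.
Runoff: B is preferred to A by 323 voters; A by 557.
A wins the runoff.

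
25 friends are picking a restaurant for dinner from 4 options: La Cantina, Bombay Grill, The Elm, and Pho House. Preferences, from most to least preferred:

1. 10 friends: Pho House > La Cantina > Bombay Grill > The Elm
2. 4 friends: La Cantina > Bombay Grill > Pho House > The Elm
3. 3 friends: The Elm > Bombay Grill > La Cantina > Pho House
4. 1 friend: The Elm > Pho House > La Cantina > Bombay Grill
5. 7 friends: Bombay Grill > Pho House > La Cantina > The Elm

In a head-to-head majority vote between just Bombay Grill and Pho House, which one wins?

Voters preferring Bombay Grill to Pho House: 14; preferring Pho House to Bombay Grill: 11.
Bombay Grill wins the head-to-head.

Bombay Grill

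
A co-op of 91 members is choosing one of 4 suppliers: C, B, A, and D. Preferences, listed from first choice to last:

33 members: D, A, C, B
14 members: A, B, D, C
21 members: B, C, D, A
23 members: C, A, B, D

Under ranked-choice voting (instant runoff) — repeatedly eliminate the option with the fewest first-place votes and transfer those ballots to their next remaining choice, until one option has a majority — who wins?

Round 1: C 23, B 21, A 14, D 33. Eliminate A.
Round 2: C 23, B 35, D 33. Eliminate C.
Round 3: B 58, D 33. B has a majority.

B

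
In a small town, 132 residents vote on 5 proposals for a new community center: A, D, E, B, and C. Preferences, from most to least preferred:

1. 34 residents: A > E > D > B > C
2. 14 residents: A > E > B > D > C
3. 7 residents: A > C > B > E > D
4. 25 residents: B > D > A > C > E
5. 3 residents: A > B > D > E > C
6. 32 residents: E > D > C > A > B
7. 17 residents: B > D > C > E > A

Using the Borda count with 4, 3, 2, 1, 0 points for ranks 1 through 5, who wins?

A

A: 34·4 + 14·4 + 7·4 + 25·2 + 3·4 + 32·1 + 17·0 = 314
D: 34·2 + 14·1 + 7·0 + 25·3 + 3·2 + 32·3 + 17·3 = 310
E: 34·3 + 14·3 + 7·1 + 25·0 + 3·1 + 32·4 + 17·1 = 299
B: 34·1 + 14·2 + 7·2 + 25·4 + 3·3 + 32·0 + 17·4 = 253
C: 34·0 + 14·0 + 7·3 + 25·1 + 3·0 + 32·2 + 17·2 = 144
A has the highest Borda score (314).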